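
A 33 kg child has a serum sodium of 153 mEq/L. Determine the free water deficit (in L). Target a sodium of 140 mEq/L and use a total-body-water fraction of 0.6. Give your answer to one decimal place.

TBW = 0.6 · 33 = 19.8 L
Free water deficit = TBW · (Na/140 − 1)
= 19.8 · (153/140 − 1)
= 19.8 · 0.0929
= 1.84 L

1.8 L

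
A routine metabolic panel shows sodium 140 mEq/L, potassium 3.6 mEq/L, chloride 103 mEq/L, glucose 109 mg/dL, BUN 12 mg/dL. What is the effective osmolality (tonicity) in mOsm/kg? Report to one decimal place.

Effective osmolality excludes urea (freely permeant across cell membranes):
2·Na + glucose/18
= 2·140 + 109/18
= 280 + 6.06
= 286.06 mOsm/kg

286.1 mOsm/kg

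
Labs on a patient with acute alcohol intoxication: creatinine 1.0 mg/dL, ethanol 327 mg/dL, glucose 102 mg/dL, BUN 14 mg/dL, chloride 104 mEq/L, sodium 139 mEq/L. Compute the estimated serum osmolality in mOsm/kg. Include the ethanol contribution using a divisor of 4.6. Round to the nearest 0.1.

359.8 mOsm/kg

Calculated osmolality = 2·Na + glucose/18 + BUN/2.8 + ethanol/4.6
= 2·139 + 102/18 + 14/2.8 + 327/4.6
= 278 + 5.67 + 5 + 71.09
= 359.76 mOsm/kg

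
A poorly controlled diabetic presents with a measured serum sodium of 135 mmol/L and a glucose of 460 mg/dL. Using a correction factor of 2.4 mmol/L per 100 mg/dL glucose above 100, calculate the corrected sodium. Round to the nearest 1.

144 mmol/L

Corrected Na = measured Na + 2.4 · (glucose − 100)/100
= 135 + 2.4 · (460 − 100)/100
= 135 + 8.6
= 143.6 mmol/L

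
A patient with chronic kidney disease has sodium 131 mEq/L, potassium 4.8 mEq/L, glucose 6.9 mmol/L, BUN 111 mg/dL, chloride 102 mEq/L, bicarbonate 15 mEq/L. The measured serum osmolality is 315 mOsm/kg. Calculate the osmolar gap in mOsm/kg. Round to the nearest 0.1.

6.5 mOsm/kg

Calculated osmolality = 2·Na + glucose + BUN/2.8
= 2·131 + 6.9 + 111/2.8
= 262 + 6.90 + 39.64
= 308.54 mOsm/kg ≈ 308.5 mOsm/kg
Osmolar gap = measured − calculated = 315 − 308.5 = 6.5 mOsm/kg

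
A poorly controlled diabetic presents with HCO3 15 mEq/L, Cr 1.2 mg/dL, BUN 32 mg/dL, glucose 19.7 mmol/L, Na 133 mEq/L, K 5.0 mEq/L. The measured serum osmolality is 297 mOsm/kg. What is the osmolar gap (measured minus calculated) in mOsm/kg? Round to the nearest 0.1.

-0.1 mOsm/kg

Calculated osmolality = 2·Na + glucose + BUN/2.8
= 2·133 + 19.7 + 32/2.8
= 266 + 19.70 + 11.43
= 297.13 mOsm/kg ≈ 297.1 mOsm/kg
Osmolar gap = measured − calculated = 297 − 297.1 = -0.1 mOsm/kg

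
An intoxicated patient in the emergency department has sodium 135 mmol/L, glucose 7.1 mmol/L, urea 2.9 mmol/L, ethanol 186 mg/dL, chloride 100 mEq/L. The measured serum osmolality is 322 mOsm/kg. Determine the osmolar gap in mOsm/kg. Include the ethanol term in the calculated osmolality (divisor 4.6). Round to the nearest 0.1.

Calculated osmolality = 2·Na + glucose + urea + ethanol/4.6
= 2·135 + 7.1 + 2.9 + 186/4.6
= 270 + 7.10 + 2.90 + 40.43
= 320.43 mOsm/kg ≈ 320.4 mOsm/kg
Osmolar gap = measured − calculated = 322 − 320.4 = 1.6 mOsm/kg

1.6 mOsm/kg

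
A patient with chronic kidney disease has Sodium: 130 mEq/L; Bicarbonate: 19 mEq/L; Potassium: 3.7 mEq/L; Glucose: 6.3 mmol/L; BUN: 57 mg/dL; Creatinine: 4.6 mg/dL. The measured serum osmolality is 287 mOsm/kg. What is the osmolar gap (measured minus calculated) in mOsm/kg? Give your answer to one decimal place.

Calculated osmolality = 2·Na + glucose + BUN/2.8
= 2·130 + 6.3 + 57/2.8
= 260 + 6.30 + 20.36
= 286.66 mOsm/kg ≈ 286.7 mOsm/kg
Osmolar gap = measured − calculated = 287 − 286.7 = 0.3 mOsm/kg

0.3 mOsm/kg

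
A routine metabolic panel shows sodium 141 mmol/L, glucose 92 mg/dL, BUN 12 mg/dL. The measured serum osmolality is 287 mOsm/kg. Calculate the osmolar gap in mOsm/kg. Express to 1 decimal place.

-4.4 mOsm/kg

Calculated osmolality = 2·Na + glucose/18 + BUN/2.8
= 2·141 + 92/18 + 12/2.8
= 282 + 5.11 + 4.29
= 291.4 mOsm/kg ≈ 291.4 mOsm/kg
Osmolar gap = measured − calculated = 287 − 291.4 = -4.4 mOsm/kg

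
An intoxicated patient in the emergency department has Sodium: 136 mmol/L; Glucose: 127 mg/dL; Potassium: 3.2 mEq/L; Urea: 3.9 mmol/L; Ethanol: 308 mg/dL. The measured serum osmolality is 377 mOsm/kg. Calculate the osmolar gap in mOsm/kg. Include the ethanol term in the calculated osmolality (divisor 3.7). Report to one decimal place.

10.8 mOsm/kg

Calculated osmolality = 2·Na + glucose/18 + urea + ethanol/3.7
= 2·136 + 127/18 + 3.9 + 308/3.7
= 272 + 7.06 + 3.90 + 83.24
= 366.2 mOsm/kg ≈ 366.2 mOsm/kg
Osmolar gap = measured − calculated = 377 − 366.2 = 10.8 mOsm/kg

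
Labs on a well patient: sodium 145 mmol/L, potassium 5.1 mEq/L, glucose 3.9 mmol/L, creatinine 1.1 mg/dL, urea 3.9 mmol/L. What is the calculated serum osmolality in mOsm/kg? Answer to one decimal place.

297.8 mOsm/kg

Calculated osmolality = 2·Na + glucose + urea
= 2·145 + 3.9 + 3.9
= 290 + 3.90 + 3.90
= 297.8 mOsm/kg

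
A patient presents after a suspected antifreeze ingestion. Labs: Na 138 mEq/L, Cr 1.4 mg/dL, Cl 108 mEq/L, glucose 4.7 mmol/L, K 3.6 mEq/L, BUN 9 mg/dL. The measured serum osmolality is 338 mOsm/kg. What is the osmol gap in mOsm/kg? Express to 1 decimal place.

Calculated osmolality = 2·Na + glucose + BUN/2.8
= 2·138 + 4.7 + 9/2.8
= 276 + 4.70 + 3.21
= 283.91 mOsm/kg ≈ 283.9 mOsm/kg
Osmolar gap = measured − calculated = 338 − 283.9 = 54.1 mOsm/kg

54.1 mOsm/kg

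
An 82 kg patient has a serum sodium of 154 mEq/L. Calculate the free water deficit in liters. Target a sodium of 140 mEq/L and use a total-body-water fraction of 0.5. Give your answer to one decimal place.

4.1 L

TBW = 0.5 · 82 = 41 L
Free water deficit = TBW · (Na/140 − 1)
= 41 · (154/140 − 1)
= 41 · 0.1
= 4.1 L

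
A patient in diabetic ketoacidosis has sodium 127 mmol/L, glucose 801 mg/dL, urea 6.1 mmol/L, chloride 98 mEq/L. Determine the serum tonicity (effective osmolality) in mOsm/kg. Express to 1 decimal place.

Effective osmolality excludes urea (freely permeant across cell membranes):
2·Na + glucose/18
= 2·127 + 801/18
= 254 + 44.5
= 298.5 mOsm/kg

298.5 mOsm/kg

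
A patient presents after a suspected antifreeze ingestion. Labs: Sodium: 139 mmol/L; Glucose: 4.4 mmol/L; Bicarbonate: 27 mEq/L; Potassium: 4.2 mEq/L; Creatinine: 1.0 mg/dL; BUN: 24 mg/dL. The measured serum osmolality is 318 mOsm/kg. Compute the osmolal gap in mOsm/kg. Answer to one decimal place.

27.0 mOsm/kg

Calculated osmolality = 2·Na + glucose + BUN/2.8
= 2·139 + 4.4 + 24/2.8
= 278 + 4.40 + 8.57
= 290.97 mOsm/kg ≈ 291.0 mOsm/kg
Osmolar gap = measured − calculated = 318 − 291.0 = 27.0 mOsm/kg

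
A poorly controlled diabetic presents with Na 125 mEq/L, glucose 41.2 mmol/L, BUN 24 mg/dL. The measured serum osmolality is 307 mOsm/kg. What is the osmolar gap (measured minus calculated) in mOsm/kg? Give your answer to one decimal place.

Calculated osmolality = 2·Na + glucose + BUN/2.8
= 2·125 + 41.2 + 24/2.8
= 250 + 41.20 + 8.57
= 299.77 mOsm/kg ≈ 299.8 mOsm/kg
Osmolar gap = measured − calculated = 307 − 299.8 = 7.2 mOsm/kg

7.2 mOsm/kg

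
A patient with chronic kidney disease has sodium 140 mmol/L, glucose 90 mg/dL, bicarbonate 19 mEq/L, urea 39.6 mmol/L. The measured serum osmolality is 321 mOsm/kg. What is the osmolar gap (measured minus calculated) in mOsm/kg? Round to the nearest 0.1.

-3.6 mOsm/kg

Calculated osmolality = 2·Na + glucose/18 + urea
= 2·140 + 90/18 + 39.6
= 280 + 5 + 39.60
= 324.6 mOsm/kg ≈ 324.6 mOsm/kg
Osmolar gap = measured − calculated = 321 − 324.6 = -3.6 mOsm/kg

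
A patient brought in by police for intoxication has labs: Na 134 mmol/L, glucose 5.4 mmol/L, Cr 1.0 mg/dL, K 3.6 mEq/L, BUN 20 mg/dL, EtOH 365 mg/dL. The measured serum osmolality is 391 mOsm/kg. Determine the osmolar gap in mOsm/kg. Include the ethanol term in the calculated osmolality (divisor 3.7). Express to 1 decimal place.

Calculated osmolality = 2·Na + glucose + BUN/2.8 + ethanol/3.7
= 2·134 + 5.4 + 20/2.8 + 365/3.7
= 268 + 5.40 + 7.14 + 98.65
= 379.19 mOsm/kg ≈ 379.2 mOsm/kg
Osmolar gap = measured − calculated = 391 − 379.2 = 11.8 mOsm/kg

11.8 mOsm/kg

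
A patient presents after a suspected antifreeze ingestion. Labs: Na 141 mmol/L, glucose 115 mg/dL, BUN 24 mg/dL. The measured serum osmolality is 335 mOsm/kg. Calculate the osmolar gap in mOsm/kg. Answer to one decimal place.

38.0 mOsm/kg

Calculated osmolality = 2·Na + glucose/18 + BUN/2.8
= 2·141 + 115/18 + 24/2.8
= 282 + 6.39 + 8.57
= 296.96 mOsm/kg ≈ 297.0 mOsm/kg
Osmolar gap = measured − calculated = 335 − 297.0 = 38.0 mOsm/kg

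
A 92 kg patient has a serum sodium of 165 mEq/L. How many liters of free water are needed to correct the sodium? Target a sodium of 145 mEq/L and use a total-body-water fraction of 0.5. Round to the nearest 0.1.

TBW = 0.5 · 92 = 46 L
Free water deficit = TBW · (Na/145 − 1)
= 46 · (165/145 − 1)
= 46 · 0.1379
= 6.34 L

6.3 L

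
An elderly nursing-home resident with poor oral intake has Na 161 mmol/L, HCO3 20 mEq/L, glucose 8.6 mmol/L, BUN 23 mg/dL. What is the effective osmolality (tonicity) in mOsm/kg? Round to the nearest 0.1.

Effective osmolality excludes urea (freely permeant across cell membranes):
2·Na + glucose
= 2·161 + 8.6
= 322 + 8.6
= 330.6 mOsm/kg

330.6 mOsm/kg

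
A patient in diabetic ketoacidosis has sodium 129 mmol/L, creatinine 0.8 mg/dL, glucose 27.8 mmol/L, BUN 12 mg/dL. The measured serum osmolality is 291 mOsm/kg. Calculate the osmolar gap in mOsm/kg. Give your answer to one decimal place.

0.9 mOsm/kg

Calculated osmolality = 2·Na + glucose + BUN/2.8
= 2·129 + 27.8 + 12/2.8
= 258 + 27.80 + 4.29
= 290.09 mOsm/kg ≈ 290.1 mOsm/kg
Osmolar gap = measured − calculated = 291 − 290.1 = 0.9 mOsm/kg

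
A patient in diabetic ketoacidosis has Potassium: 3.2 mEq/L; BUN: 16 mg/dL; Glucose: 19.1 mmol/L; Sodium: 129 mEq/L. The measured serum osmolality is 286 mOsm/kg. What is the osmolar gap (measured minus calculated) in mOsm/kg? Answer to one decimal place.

Calculated osmolality = 2·Na + glucose + BUN/2.8
= 2·129 + 19.1 + 16/2.8
= 258 + 19.10 + 5.71
= 282.81 mOsm/kg ≈ 282.8 mOsm/kg
Osmolar gap = measured − calculated = 286 − 282.8 = 3.2 mOsm/kg

3.2 mOsm/kg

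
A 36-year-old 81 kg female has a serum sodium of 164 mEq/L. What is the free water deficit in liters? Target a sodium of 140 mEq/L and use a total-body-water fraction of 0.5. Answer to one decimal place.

TBW = 0.5 · 81 = 40.5 L
Free water deficit = TBW · (Na/140 − 1)
= 40.5 · (164/140 − 1)
= 40.5 · 0.1714
= 6.94 L

6.9 L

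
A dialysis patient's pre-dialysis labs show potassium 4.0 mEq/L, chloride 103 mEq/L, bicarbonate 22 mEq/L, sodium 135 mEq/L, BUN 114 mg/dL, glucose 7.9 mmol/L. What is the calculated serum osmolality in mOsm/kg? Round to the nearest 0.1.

Calculated osmolality = 2·Na + glucose + BUN/2.8
= 2·135 + 7.9 + 114/2.8
= 270 + 7.90 + 40.71
= 318.61 mOsm/kg

318.6 mOsm/kg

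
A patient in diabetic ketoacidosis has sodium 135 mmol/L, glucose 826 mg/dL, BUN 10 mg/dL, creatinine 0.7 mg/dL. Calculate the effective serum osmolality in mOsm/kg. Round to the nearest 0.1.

Effective osmolality excludes urea (freely permeant across cell membranes):
2·Na + glucose/18
= 2·135 + 826/18
= 270 + 45.89
= 315.89 mOsm/kg

315.9 mOsm/kg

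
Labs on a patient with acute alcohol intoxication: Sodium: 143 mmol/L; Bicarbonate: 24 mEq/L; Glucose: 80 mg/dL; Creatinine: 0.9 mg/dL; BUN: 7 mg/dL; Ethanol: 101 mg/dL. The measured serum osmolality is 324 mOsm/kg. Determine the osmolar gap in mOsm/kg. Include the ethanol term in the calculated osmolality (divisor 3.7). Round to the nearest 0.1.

3.8 mOsm/kg

Calculated osmolality = 2·Na + glucose/18 + BUN/2.8 + ethanol/3.7
= 2·143 + 80/18 + 7/2.8 + 101/3.7
= 286 + 4.44 + 2.50 + 27.30
= 320.24 mOsm/kg ≈ 320.2 mOsm/kg
Osmolar gap = measured − calculated = 324 − 320.2 = 3.8 mOsm/kg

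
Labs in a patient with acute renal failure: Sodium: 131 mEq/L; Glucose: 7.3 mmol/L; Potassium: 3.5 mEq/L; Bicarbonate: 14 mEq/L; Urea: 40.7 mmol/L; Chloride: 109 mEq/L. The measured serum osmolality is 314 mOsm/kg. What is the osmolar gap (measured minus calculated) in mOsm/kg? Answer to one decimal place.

Calculated osmolality = 2·Na + glucose + urea
= 2·131 + 7.3 + 40.7
= 262 + 7.30 + 40.70
= 310 mOsm/kg ≈ 310.0 mOsm/kg
Osmolar gap = measured − calculated = 314 − 310.0 = 4.0 mOsm/kg

4.0 mOsm/kg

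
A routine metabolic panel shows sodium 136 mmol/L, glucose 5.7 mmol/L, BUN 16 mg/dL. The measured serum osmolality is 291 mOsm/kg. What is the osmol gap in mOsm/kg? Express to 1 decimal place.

7.6 mOsm/kg

Calculated osmolality = 2·Na + glucose + BUN/2.8
= 2·136 + 5.7 + 16/2.8
= 272 + 5.70 + 5.71
= 283.41 mOsm/kg ≈ 283.4 mOsm/kg
Osmolar gap = measured − calculated = 291 − 283.4 = 7.6 mOsm/kg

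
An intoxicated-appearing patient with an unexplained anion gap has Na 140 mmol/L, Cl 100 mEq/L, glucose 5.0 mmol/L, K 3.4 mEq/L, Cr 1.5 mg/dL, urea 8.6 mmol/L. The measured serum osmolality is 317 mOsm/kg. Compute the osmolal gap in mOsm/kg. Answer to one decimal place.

Calculated osmolality = 2·Na + glucose + urea
= 2·140 + 5 + 8.6
= 280 + 5 + 8.60
= 293.6 mOsm/kg ≈ 293.6 mOsm/kg
Osmolar gap = measured − calculated = 317 − 293.6 = 23.4 mOsm/kg

23.4 mOsm/kg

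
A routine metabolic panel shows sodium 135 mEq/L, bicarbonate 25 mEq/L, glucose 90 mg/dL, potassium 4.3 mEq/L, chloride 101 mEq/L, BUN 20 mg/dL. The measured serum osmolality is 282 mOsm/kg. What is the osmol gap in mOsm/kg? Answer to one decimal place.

-0.1 mOsm/kg

Calculated osmolality = 2·Na + glucose/18 + BUN/2.8
= 2·135 + 90/18 + 20/2.8
= 270 + 5 + 7.14
= 282.14 mOsm/kg ≈ 282.1 mOsm/kg
Osmolar gap = measured − calculated = 282 − 282.1 = -0.1 mOsm/kg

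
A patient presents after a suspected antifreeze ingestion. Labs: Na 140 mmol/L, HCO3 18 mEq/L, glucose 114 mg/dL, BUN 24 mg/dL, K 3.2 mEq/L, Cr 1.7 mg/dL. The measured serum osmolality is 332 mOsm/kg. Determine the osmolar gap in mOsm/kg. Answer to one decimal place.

Calculated osmolality = 2·Na + glucose/18 + BUN/2.8
= 2·140 + 114/18 + 24/2.8
= 280 + 6.33 + 8.57
= 294.9 mOsm/kg ≈ 294.9 mOsm/kg
Osmolar gap = measured − calculated = 332 − 294.9 = 37.1 mOsm/kg

37.1 mOsm/kg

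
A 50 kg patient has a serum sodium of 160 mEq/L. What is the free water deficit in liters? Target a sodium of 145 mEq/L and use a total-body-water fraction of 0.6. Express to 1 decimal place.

3.1 L

TBW = 0.6 · 50 = 30 L
Free water deficit = TBW · (Na/145 − 1)
= 30 · (160/145 − 1)
= 30 · 0.1034
= 3.1 L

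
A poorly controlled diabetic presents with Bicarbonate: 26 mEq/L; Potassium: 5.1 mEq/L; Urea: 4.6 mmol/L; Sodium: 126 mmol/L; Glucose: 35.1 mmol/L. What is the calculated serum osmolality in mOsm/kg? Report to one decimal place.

Calculated osmolality = 2·Na + glucose + urea
= 2·126 + 35.1 + 4.6
= 252 + 35.10 + 4.60
= 291.7 mOsm/kg

291.7 mOsm/kg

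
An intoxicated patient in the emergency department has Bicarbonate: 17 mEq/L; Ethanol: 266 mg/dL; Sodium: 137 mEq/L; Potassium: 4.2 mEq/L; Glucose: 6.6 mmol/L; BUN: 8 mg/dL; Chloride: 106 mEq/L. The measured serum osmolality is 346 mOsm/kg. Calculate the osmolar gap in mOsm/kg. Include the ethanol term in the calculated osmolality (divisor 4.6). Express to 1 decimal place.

4.7 mOsm/kg

Calculated osmolality = 2·Na + glucose + BUN/2.8 + ethanol/4.6
= 2·137 + 6.6 + 8/2.8 + 266/4.6
= 274 + 6.60 + 2.86 + 57.83
= 341.29 mOsm/kg ≈ 341.3 mOsm/kg
Osmolar gap = measured − calculated = 346 − 341.3 = 4.7 mOsm/kg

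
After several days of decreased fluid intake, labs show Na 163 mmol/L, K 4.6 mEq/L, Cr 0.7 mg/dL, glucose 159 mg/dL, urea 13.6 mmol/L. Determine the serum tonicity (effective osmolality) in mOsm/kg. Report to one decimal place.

Effective osmolality excludes urea (freely permeant across cell membranes):
2·Na + glucose/18
= 2·163 + 159/18
= 326 + 8.83
= 334.83 mOsm/kg

334.8 mOsm/kg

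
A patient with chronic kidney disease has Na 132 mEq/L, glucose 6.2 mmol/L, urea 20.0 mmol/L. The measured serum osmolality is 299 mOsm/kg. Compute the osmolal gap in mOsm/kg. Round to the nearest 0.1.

8.8 mOsm/kg

Calculated osmolality = 2·Na + glucose + urea
= 2·132 + 6.2 + 20
= 264 + 6.20 + 20
= 290.2 mOsm/kg ≈ 290.2 mOsm/kg
Osmolar gap = measured − calculated = 299 − 290.2 = 8.8 mOsm/kg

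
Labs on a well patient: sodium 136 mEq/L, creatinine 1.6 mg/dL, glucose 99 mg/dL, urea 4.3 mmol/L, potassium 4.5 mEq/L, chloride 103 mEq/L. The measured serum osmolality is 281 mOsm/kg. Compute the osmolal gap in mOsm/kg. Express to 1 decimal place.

Calculated osmolality = 2·Na + glucose/18 + urea
= 2·136 + 99/18 + 4.3
= 272 + 5.50 + 4.30
= 281.8 mOsm/kg ≈ 281.8 mOsm/kg
Osmolar gap = measured − calculated = 281 − 281.8 = -0.8 mOsm/kg

-0.8 mOsm/kg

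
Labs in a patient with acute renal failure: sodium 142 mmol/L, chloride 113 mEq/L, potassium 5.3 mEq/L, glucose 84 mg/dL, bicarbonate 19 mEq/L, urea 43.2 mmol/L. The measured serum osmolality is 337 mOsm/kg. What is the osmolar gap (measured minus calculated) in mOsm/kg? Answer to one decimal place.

5.1 mOsm/kg

Calculated osmolality = 2·Na + glucose/18 + urea
= 2·142 + 84/18 + 43.2
= 284 + 4.67 + 43.20
= 331.87 mOsm/kg ≈ 331.9 mOsm/kg
Osmolar gap = measured − calculated = 337 − 331.9 = 5.1 mOsm/kg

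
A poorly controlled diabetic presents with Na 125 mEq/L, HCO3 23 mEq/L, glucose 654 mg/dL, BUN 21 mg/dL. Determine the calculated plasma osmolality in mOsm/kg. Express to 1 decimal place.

Calculated osmolality = 2·Na + glucose/18 + BUN/2.8
= 2·125 + 654/18 + 21/2.8
= 250 + 36.33 + 7.50
= 293.83 mOsm/kg

293.8 mOsm/kg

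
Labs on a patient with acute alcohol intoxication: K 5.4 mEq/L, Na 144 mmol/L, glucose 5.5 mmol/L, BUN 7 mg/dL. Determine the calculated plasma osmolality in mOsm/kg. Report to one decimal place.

296.0 mOsm/kg

Calculated osmolality = 2·Na + glucose + BUN/2.8
= 2·144 + 5.5 + 7/2.8
= 288 + 5.50 + 2.50
= 296 mOsm/kg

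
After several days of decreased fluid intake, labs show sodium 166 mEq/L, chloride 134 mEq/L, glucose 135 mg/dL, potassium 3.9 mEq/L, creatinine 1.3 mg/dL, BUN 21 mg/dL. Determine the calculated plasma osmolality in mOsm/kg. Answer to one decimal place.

347.0 mOsm/kg

Calculated osmolality = 2·Na + glucose/18 + BUN/2.8
= 2·166 + 135/18 + 21/2.8
= 332 + 7.50 + 7.50
= 347 mOsm/kg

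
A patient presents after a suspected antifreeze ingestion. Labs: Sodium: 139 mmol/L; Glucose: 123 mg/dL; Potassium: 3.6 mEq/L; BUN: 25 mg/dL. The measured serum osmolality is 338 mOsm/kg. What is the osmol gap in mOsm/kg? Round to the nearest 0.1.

44.2 mOsm/kg

Calculated osmolality = 2·Na + glucose/18 + BUN/2.8
= 2·139 + 123/18 + 25/2.8
= 278 + 6.83 + 8.93
= 293.76 mOsm/kg ≈ 293.8 mOsm/kg
Osmolar gap = measured − calculated = 338 − 293.8 = 44.2 mOsm/kg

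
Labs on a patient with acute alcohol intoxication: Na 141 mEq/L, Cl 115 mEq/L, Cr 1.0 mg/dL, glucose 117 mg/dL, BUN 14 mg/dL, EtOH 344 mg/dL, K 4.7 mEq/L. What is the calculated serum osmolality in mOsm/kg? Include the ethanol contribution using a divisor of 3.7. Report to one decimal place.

386.5 mOsm/kg

Calculated osmolality = 2·Na + glucose/18 + BUN/2.8 + ethanol/3.7
= 2·141 + 117/18 + 14/2.8 + 344/3.7
= 282 + 6.50 + 5 + 92.97
= 386.47 mOsm/kg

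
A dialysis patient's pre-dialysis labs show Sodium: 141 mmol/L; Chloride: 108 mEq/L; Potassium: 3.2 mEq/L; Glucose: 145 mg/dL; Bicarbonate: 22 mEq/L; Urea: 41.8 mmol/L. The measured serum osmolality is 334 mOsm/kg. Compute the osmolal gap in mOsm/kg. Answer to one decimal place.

Calculated osmolality = 2·Na + glucose/18 + urea
= 2·141 + 145/18 + 41.8
= 282 + 8.06 + 41.80
= 331.86 mOsm/kg ≈ 331.9 mOsm/kg
Osmolar gap = measured − calculated = 334 − 331.9 = 2.1 mOsm/kg

2.1 mOsm/kg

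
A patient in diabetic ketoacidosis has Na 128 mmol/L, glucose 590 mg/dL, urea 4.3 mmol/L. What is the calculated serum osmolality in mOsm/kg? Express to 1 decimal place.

Calculated osmolality = 2·Na + glucose/18 + urea
= 2·128 + 590/18 + 4.3
= 256 + 32.78 + 4.30
= 293.08 mOsm/kg

293.1 mOsm/kg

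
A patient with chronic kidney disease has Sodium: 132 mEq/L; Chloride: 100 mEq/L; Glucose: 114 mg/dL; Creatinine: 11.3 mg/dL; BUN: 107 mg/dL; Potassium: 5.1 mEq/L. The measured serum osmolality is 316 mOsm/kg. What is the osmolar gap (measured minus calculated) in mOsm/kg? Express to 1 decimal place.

Calculated osmolality = 2·Na + glucose/18 + BUN/2.8
= 2·132 + 114/18 + 107/2.8
= 264 + 6.33 + 38.21
= 308.54 mOsm/kg ≈ 308.5 mOsm/kg
Osmolar gap = measured − calculated = 316 − 308.5 = 7.5 mOsm/kg

7.5 mOsm/kg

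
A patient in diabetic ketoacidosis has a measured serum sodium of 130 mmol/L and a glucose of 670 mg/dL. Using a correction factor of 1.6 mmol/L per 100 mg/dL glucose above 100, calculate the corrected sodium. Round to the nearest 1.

139 mmol/L

Corrected Na = measured Na + 1.6 · (glucose − 100)/100
= 130 + 1.6 · (670 − 100)/100
= 130 + 9.1
= 139.1 mmol/L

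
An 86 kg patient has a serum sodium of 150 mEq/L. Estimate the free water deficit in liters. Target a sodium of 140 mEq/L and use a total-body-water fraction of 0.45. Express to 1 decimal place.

TBW = 0.45 · 86 = 38.7 L
Free water deficit = TBW · (Na/140 − 1)
= 38.7 · (150/140 − 1)
= 38.7 · 0.0714
= 2.76 L

2.8 L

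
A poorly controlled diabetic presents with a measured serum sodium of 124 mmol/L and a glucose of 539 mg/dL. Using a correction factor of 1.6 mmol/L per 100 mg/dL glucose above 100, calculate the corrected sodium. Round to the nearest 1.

131 mmol/L

Corrected Na = measured Na + 1.6 · (glucose − 100)/100
= 124 + 1.6 · (539 − 100)/100
= 124 + 7
= 131 mmol/L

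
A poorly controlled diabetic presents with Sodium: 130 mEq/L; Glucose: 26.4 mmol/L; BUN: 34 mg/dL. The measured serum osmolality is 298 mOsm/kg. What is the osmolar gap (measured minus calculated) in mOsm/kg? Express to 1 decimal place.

Calculated osmolality = 2·Na + glucose + BUN/2.8
= 2·130 + 26.4 + 34/2.8
= 260 + 26.40 + 12.14
= 298.54 mOsm/kg ≈ 298.5 mOsm/kg
Osmolar gap = measured − calculated = 298 − 298.5 = -0.5 mOsm/kg

-0.5 mOsm/kg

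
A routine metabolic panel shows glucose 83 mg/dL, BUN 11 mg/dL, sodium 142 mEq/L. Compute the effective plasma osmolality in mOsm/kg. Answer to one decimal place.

Effective osmolality excludes urea (freely permeant across cell membranes):
2·Na + glucose/18
= 2·142 + 83/18
= 284 + 4.61
= 288.61 mOsm/kg

288.6 mOsm/kg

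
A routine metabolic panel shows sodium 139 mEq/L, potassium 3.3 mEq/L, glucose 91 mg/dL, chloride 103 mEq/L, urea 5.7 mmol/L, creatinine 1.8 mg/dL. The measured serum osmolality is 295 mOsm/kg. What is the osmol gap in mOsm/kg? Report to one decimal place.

6.2 mOsm/kg

Calculated osmolality = 2·Na + glucose/18 + urea
= 2·139 + 91/18 + 5.7
= 278 + 5.06 + 5.70
= 288.76 mOsm/kg ≈ 288.8 mOsm/kg
Osmolar gap = measured − calculated = 295 − 288.8 = 6.2 mOsm/kg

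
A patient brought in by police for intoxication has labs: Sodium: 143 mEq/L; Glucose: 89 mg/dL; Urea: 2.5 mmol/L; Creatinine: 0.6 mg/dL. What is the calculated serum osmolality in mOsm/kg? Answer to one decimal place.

Calculated osmolality = 2·Na + glucose/18 + urea
= 2·143 + 89/18 + 2.5
= 286 + 4.94 + 2.50
= 293.44 mOsm/kg

293.4 mOsm/kg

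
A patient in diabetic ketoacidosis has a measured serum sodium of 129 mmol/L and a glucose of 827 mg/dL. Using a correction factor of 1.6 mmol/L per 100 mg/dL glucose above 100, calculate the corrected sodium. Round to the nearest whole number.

141 mmol/L

Corrected Na = measured Na + 1.6 · (glucose − 100)/100
= 129 + 1.6 · (827 − 100)/100
= 129 + 11.6
= 140.6 mmol/L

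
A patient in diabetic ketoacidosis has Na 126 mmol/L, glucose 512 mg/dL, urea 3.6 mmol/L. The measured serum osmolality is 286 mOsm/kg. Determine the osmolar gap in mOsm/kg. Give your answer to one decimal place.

2.0 mOsm/kg

Calculated osmolality = 2·Na + glucose/18 + urea
= 2·126 + 512/18 + 3.6
= 252 + 28.44 + 3.60
= 284.04 mOsm/kg ≈ 284.0 mOsm/kg
Osmolar gap = measured − calculated = 286 − 284.0 = 2.0 mOsm/kg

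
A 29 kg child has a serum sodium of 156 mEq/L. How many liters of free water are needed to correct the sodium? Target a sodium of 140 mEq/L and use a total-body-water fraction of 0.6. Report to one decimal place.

2.0 L

TBW = 0.6 · 29 = 17.4 L
Free water deficit = TBW · (Na/140 − 1)
= 17.4 · (156/140 − 1)
= 17.4 · 0.1143
= 1.99 L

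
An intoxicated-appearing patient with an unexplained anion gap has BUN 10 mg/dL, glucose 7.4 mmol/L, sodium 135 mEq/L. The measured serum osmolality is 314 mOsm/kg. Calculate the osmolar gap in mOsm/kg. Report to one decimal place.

Calculated osmolality = 2·Na + glucose + BUN/2.8
= 2·135 + 7.4 + 10/2.8
= 270 + 7.40 + 3.57
= 280.97 mOsm/kg ≈ 281.0 mOsm/kg
Osmolar gap = measured − calculated = 314 − 281.0 = 33.0 mOsm/kg

33.0 mOsm/kg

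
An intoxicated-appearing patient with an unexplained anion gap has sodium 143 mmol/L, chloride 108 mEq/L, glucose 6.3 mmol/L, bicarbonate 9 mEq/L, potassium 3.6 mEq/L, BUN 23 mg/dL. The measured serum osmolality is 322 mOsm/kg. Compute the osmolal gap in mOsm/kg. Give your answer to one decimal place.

Calculated osmolality = 2·Na + glucose + BUN/2.8
= 2·143 + 6.3 + 23/2.8
= 286 + 6.30 + 8.21
= 300.51 mOsm/kg ≈ 300.5 mOsm/kg
Osmolar gap = measured − calculated = 322 − 300.5 = 21.5 mOsm/kg

21.5 mOsm/kg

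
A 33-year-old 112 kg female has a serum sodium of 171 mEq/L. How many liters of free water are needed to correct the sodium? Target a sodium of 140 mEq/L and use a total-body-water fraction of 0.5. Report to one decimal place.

12.4 L

TBW = 0.5 · 112 = 56 L
Free water deficit = TBW · (Na/140 − 1)
= 56 · (171/140 − 1)
= 56 · 0.2214
= 12.4 L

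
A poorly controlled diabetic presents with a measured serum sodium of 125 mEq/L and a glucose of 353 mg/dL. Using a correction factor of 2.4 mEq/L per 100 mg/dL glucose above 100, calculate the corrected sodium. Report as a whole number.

131 mEq/L

Corrected Na = measured Na + 2.4 · (glucose − 100)/100
= 125 + 2.4 · (353 − 100)/100
= 125 + 6.1
= 131.1 mEq/L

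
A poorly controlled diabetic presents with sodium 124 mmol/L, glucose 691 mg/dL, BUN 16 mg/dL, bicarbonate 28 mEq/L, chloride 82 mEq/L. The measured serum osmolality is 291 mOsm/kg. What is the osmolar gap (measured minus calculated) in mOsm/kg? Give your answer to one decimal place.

-1.1 mOsm/kg

Calculated osmolality = 2·Na + glucose/18 + BUN/2.8
= 2·124 + 691/18 + 16/2.8
= 248 + 38.39 + 5.71
= 292.1 mOsm/kg ≈ 292.1 mOsm/kg
Osmolar gap = measured − calculated = 291 − 292.1 = -1.1 mOsm/kg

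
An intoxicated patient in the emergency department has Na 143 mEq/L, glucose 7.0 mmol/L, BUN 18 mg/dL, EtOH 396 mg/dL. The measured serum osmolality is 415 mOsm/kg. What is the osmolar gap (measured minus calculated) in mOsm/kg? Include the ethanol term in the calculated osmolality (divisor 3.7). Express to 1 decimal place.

8.5 mOsm/kg

Calculated osmolality = 2·Na + glucose + BUN/2.8 + ethanol/3.7
= 2·143 + 7 + 18/2.8 + 396/3.7
= 286 + 7 + 6.43 + 107.03
= 406.46 mOsm/kg ≈ 406.5 mOsm/kg
Osmolar gap = measured − calculated = 415 − 406.5 = 8.5 mOsm/kg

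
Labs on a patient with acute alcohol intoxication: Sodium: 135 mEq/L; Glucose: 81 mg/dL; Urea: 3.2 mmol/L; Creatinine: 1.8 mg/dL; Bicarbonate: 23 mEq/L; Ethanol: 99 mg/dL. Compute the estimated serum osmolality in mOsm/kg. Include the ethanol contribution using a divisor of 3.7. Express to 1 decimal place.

Calculated osmolality = 2·Na + glucose/18 + urea + ethanol/3.7
= 2·135 + 81/18 + 3.2 + 99/3.7
= 270 + 4.50 + 3.20 + 26.76
= 304.46 mOsm/kg

304.5 mOsm/kg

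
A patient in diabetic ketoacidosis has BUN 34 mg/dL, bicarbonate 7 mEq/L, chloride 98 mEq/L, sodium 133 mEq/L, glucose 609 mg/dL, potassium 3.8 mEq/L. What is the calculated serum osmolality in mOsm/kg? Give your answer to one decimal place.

312.0 mOsm/kg

Calculated osmolality = 2·Na + glucose/18 + BUN/2.8
= 2·133 + 609/18 + 34/2.8
= 266 + 33.83 + 12.14
= 311.97 mOsm/kg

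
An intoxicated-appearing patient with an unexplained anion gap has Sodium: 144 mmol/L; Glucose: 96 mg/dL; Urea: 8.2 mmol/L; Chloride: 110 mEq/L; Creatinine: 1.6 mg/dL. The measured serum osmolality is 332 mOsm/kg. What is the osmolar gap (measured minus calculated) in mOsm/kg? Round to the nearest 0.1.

30.5 mOsm/kg

Calculated osmolality = 2·Na + glucose/18 + urea
= 2·144 + 96/18 + 8.2
= 288 + 5.33 + 8.20
= 301.53 mOsm/kg ≈ 301.5 mOsm/kg
Osmolar gap = measured − calculated = 332 − 301.5 = 30.5 mOsm/kg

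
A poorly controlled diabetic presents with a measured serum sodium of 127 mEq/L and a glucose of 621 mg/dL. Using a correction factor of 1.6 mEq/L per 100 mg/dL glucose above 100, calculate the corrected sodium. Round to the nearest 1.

Corrected Na = measured Na + 1.6 · (glucose − 100)/100
= 127 + 1.6 · (621 − 100)/100
= 127 + 8.3
= 135.3 mEq/L

135 mEq/L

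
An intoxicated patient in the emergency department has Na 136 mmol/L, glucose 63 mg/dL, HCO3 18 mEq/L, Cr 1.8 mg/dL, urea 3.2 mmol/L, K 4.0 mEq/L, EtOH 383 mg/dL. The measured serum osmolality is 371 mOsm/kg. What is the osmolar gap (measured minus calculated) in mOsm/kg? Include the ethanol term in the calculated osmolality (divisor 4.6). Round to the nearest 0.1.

9.0 mOsm/kg

Calculated osmolality = 2·Na + glucose/18 + urea + ethanol/4.6
= 2·136 + 63/18 + 3.2 + 383/4.6
= 272 + 3.50 + 3.20 + 83.26
= 361.96 mOsm/kg ≈ 362.0 mOsm/kg
Osmolar gap = measured − calculated = 371 − 362.0 = 9.0 mOsm/kg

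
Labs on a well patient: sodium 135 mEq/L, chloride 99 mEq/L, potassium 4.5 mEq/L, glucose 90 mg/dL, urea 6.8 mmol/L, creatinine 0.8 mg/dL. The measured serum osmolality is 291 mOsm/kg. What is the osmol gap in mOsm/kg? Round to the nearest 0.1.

Calculated osmolality = 2·Na + glucose/18 + urea
= 2·135 + 90/18 + 6.8
= 270 + 5 + 6.80
= 281.8 mOsm/kg ≈ 281.8 mOsm/kg
Osmolar gap = measured − calculated = 291 − 281.8 = 9.2 mOsm/kg

9.2 mOsm/kg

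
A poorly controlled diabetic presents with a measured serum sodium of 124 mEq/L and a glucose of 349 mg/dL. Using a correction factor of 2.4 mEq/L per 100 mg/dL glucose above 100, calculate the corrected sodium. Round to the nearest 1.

130 mEq/L

Corrected Na = measured Na + 2.4 · (glucose − 100)/100
= 124 + 2.4 · (349 − 100)/100
= 124 + 6
= 130 mEq/L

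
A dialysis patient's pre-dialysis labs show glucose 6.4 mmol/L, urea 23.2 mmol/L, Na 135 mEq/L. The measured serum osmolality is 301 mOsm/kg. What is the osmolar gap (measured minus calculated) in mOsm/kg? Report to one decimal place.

1.4 mOsm/kg

Calculated osmolality = 2·Na + glucose + urea
= 2·135 + 6.4 + 23.2
= 270 + 6.40 + 23.20
= 299.6 mOsm/kg ≈ 299.6 mOsm/kg
Osmolar gap = measured − calculated = 301 − 299.6 = 1.4 mOsm/kg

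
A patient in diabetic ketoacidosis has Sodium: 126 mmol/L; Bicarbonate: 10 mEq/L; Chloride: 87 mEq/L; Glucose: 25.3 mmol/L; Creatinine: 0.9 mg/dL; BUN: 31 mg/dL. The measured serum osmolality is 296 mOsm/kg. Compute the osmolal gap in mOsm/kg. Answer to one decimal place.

Calculated osmolality = 2·Na + glucose + BUN/2.8
= 2·126 + 25.3 + 31/2.8
= 252 + 25.30 + 11.07
= 288.37 mOsm/kg ≈ 288.4 mOsm/kg
Osmolar gap = measured − calculated = 296 − 288.4 = 7.6 mOsm/kg

7.6 mOsm/kg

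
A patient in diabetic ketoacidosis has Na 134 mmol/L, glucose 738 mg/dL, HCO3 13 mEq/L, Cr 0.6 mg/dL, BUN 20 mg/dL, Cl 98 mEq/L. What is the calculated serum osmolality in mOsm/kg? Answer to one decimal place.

316.1 mOsm/kg

Calculated osmolality = 2·Na + glucose/18 + BUN/2.8
= 2·134 + 738/18 + 20/2.8
= 268 + 41 + 7.14
= 316.14 mOsm/kg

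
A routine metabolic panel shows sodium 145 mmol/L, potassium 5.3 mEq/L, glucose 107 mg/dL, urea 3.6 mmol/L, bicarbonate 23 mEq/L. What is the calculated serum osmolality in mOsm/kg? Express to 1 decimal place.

Calculated osmolality = 2·Na + glucose/18 + urea
= 2·145 + 107/18 + 3.6
= 290 + 5.94 + 3.60
= 299.54 mOsm/kg

299.5 mOsm/kg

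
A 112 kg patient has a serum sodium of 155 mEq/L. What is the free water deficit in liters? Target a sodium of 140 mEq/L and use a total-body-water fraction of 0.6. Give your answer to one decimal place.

TBW = 0.6 · 112 = 67.2 L
Free water deficit = TBW · (Na/140 − 1)
= 67.2 · (155/140 − 1)
= 67.2 · 0.1071
= 7.2 L

7.2 L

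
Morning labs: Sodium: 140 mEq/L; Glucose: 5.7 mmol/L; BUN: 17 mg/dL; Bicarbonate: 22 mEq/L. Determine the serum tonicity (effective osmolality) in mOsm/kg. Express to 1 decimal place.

Effective osmolality excludes urea (freely permeant across cell membranes):
2·Na + glucose
= 2·140 + 5.7
= 280 + 5.7
= 285.7 mOsm/kg

285.7 mOsm/kg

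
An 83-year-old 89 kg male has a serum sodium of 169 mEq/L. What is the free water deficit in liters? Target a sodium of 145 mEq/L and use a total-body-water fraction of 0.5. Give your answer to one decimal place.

TBW = 0.5 · 89 = 44.5 L
Free water deficit = TBW · (Na/145 − 1)
= 44.5 · (169/145 − 1)
= 44.5 · 0.1655
= 7.36 L

7.4 L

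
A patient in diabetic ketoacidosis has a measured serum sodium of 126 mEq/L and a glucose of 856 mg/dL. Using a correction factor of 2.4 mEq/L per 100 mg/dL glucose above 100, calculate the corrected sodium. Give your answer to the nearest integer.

144 mEq/L

Corrected Na = measured Na + 2.4 · (glucose − 100)/100
= 126 + 2.4 · (856 − 100)/100
= 126 + 18.1
= 144.1 mEq/L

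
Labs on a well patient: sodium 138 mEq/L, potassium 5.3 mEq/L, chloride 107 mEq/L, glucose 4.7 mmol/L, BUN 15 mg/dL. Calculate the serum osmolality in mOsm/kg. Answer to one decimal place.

286.1 mOsm/kg

Calculated osmolality = 2·Na + glucose + BUN/2.8
= 2·138 + 4.7 + 15/2.8
= 276 + 4.70 + 5.36
= 286.06 mOsm/kg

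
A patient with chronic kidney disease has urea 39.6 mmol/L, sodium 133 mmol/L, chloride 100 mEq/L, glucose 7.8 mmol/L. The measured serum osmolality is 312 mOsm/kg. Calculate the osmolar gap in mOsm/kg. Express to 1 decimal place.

-1.4 mOsm/kg

Calculated osmolality = 2·Na + glucose + urea
= 2·133 + 7.8 + 39.6
= 266 + 7.80 + 39.60
= 313.4 mOsm/kg ≈ 313.4 mOsm/kg
Osmolar gap = measured − calculated = 312 − 313.4 = -1.4 mOsm/kg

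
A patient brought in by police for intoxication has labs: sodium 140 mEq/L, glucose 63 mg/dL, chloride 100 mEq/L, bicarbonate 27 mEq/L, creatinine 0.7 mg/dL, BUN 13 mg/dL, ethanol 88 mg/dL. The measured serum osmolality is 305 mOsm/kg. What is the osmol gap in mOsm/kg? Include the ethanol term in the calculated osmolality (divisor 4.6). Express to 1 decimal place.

Calculated osmolality = 2·Na + glucose/18 + BUN/2.8 + ethanol/4.6
= 2·140 + 63/18 + 13/2.8 + 88/4.6
= 280 + 3.50 + 4.64 + 19.13
= 307.27 mOsm/kg ≈ 307.3 mOsm/kg
Osmolar gap = measured − calculated = 305 − 307.3 = -2.3 mOsm/kg

-2.3 mOsm/kg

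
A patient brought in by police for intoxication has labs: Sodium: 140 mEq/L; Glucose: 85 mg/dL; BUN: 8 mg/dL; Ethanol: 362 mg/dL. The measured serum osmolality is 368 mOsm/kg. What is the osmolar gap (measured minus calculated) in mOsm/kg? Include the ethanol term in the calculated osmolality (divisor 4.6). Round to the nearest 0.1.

Calculated osmolality = 2·Na + glucose/18 + BUN/2.8 + ethanol/4.6
= 2·140 + 85/18 + 8/2.8 + 362/4.6
= 280 + 4.72 + 2.86 + 78.70
= 366.28 mOsm/kg ≈ 366.3 mOsm/kg
Osmolar gap = measured − calculated = 368 − 366.3 = 1.7 mOsm/kg

1.7 mOsm/kg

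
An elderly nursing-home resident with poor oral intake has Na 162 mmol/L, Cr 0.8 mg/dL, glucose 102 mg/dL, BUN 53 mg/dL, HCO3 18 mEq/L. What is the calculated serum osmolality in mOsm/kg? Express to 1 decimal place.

Calculated osmolality = 2·Na + glucose/18 + BUN/2.8
= 2·162 + 102/18 + 53/2.8
= 324 + 5.67 + 18.93
= 348.6 mOsm/kg

348.6 mOsm/kg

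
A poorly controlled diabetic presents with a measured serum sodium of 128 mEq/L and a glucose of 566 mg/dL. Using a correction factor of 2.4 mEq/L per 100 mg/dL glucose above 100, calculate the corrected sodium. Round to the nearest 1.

Corrected Na = measured Na + 2.4 · (glucose − 100)/100
= 128 + 2.4 · (566 − 100)/100
= 128 + 11.2
= 139.2 mEq/L

139 mEq/L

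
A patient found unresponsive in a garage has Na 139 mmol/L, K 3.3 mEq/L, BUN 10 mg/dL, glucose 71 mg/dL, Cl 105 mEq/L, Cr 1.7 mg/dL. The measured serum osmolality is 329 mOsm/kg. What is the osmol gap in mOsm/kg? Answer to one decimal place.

Calculated osmolality = 2·Na + glucose/18 + BUN/2.8
= 2·139 + 71/18 + 10/2.8
= 278 + 3.94 + 3.57
= 285.51 mOsm/kg ≈ 285.5 mOsm/kg
Osmolar gap = measured − calculated = 329 − 285.5 = 43.5 mOsm/kg

43.5 mOsm/kg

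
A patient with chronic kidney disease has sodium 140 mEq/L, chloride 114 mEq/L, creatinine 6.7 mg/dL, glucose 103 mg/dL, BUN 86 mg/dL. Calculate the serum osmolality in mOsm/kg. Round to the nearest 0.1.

Calculated osmolality = 2·Na + glucose/18 + BUN/2.8
= 2·140 + 103/18 + 86/2.8
= 280 + 5.72 + 30.71
= 316.43 mOsm/kg

316.4 mOsm/kg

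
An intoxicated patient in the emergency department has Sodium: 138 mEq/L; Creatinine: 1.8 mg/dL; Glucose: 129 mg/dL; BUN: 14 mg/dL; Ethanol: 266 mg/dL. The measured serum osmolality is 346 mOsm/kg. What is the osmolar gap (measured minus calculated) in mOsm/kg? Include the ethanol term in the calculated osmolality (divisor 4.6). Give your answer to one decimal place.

0.0 mOsm/kg

Calculated osmolality = 2·Na + glucose/18 + BUN/2.8 + ethanol/4.6
= 2·138 + 129/18 + 14/2.8 + 266/4.6
= 276 + 7.17 + 5 + 57.83
= 346 mOsm/kg ≈ 346.0 mOsm/kg
Osmolar gap = measured − calculated = 346 − 346.0 = 0.0 mOsm/kg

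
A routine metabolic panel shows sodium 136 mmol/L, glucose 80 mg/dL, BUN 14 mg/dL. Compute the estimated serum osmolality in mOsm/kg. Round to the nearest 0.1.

Calculated osmolality = 2·Na + glucose/18 + BUN/2.8
= 2·136 + 80/18 + 14/2.8
= 272 + 4.44 + 5
= 281.44 mOsm/kg

281.4 mOsm/kg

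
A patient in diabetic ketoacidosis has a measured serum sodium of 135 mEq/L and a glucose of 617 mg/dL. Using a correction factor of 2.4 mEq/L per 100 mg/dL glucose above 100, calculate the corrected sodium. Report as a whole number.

147 mEq/L

Corrected Na = measured Na + 2.4 · (glucose − 100)/100
= 135 + 2.4 · (617 − 100)/100
= 135 + 12.4
= 147.4 mEq/L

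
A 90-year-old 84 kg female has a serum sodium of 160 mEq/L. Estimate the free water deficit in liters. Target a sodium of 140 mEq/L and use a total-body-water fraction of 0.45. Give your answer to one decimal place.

TBW = 0.45 · 84 = 37.8 L
Free water deficit = TBW · (Na/140 − 1)
= 37.8 · (160/140 − 1)
= 37.8 · 0.1429
= 5.4 L

5.4 L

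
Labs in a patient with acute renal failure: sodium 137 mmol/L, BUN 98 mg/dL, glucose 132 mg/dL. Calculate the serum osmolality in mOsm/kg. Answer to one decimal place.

Calculated osmolality = 2·Na + glucose/18 + BUN/2.8
= 2·137 + 132/18 + 98/2.8
= 274 + 7.33 + 35
= 316.33 mOsm/kg

316.3 mOsm/kg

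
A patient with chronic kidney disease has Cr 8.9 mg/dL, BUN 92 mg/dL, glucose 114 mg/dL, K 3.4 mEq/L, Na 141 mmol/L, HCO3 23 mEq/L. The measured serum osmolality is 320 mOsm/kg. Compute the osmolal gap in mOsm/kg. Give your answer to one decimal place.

Calculated osmolality = 2·Na + glucose/18 + BUN/2.8
= 2·141 + 114/18 + 92/2.8
= 282 + 6.33 + 32.86
= 321.19 mOsm/kg ≈ 321.2 mOsm/kg
Osmolar gap = measured − calculated = 320 − 321.2 = -1.2 mOsm/kg

-1.2 mOsm/kg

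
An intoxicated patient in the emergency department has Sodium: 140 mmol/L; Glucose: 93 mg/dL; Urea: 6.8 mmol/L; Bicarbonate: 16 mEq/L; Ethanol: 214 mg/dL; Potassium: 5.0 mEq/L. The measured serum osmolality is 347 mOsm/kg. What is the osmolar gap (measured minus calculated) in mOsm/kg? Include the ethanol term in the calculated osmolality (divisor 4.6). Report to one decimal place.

Calculated osmolality = 2·Na + glucose/18 + urea + ethanol/4.6
= 2·140 + 93/18 + 6.8 + 214/4.6
= 280 + 5.17 + 6.80 + 46.52
= 338.49 mOsm/kg ≈ 338.5 mOsm/kg
Osmolar gap = measured − calculated = 347 − 338.5 = 8.5 mOsm/kg

8.5 mOsm/kg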